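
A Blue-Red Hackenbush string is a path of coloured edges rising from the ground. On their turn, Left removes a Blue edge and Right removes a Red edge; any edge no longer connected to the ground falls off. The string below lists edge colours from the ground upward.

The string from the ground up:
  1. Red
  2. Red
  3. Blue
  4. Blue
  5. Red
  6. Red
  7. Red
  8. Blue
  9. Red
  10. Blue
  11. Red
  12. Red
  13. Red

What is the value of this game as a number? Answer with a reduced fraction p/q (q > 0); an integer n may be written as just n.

R: Left {  }, Right { 0 } => simplest -1
RR: Left {  }, Right { -1 0 } => simplest -2
RRB: Left { -2 }, Right { -1 0 } => simplest -3/2
RRBB: Left { -2 -3/2 }, Right { -1 0 } => simplest -5/4
RRBBR: Left { -2 -3/2 }, Right { -5/4 -1 0 } => simplest -11/8
RRBBRR: Left { -2 -3/2 }, Right { -11/8 -5/4 -1 0 } => simplest -23/16
RRBBRRR: Left { -2 -3/2 }, Right { -23/16 -11/8 -5/4 -1 0 } => simplest -47/32
RRBBRRRB: Left { -2 -3/2 -47/32 }, Right { -23/16 -11/8 -5/4 -1 0 } => simplest -93/64
RRBBRRRBR: Left { -2 -3/2 -47/32 }, Right { -93/64 -23/16 -11/8 -5/4 -1 0 } => simplest -187/128
RRBBRRRBRB: Left { -2 -3/2 -47/32 -187/128 }, Right { -93/64 -23/16 -11/8 -5/4 -1 0 } => simplest -373/256
RRBBRRRBRBR: Left { -2 -3/2 -47/32 -187/128 }, Right { -373/256 -93/64 -23/16 -11/8 -5/4 -1 0 } => simplest -747/512
RRBBRRRBRBRR: Left { -2 -3/2 -47/32 -187/128 }, Right { -747/512 -373/256 -93/64 -23/16 -11/8 -5/4 -1 0 } => simplest -1495/1024
RRBBRRRBRBRRR: Left { -2 -3/2 -47/32 -187/128 }, Right { -1495/1024 -747/512 -373/256 -93/64 -23/16 -11/8 -5/4 -1 0 } => simplest -2991/2048

-2991/2048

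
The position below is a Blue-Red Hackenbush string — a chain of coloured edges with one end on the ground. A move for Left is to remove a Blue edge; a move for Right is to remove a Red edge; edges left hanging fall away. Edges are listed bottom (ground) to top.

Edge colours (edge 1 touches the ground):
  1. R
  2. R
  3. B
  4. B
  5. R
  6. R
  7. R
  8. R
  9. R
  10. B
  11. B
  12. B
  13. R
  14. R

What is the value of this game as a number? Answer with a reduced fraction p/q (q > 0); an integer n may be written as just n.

Prefix values for R R B B R R R R R B B B R R via {L|R} + simplicity:
R: Left { (no moves) }, Right { 0 } => simplest -1
RR: Left { (no moves) }, Right { -1,0 } => simplest -2
RRB: Left { -2 }, Right { -1,0 } => simplest -3/2
RRBB: Left { -2,-3/2 }, Right { -1,0 } => simplest -5/4
RRBBR: Left { -2,-3/2 }, Right { -5/4,-1,0 } => simplest -11/8
RRBBRR: Left { -2,-3/2 }, Right { -11/8,-5/4,-1,0 } => simplest -23/16
RRBBRRR: Left { -2,-3/2 }, Right { -23/16,-11/8,-5/4,-1,0 } => simplest -47/32
RRBBRRRR: Left { -2,-3/2 }, Right { -47/32,-23/16,-11/8,-5/4,-1,0 } => simplest -95/64
RRBBRRRRR: Left { -2,-3/2 }, Right { -95/64,-47/32,-23/16,-11/8,-5/4,-1,0 } => simplest -191/128
RRBBRRRRRB: Left { -2,-3/2,-191/128 }, Right { -95/64,-47/32,-23/16,-11/8,-5/4,-1,0 } => simplest -381/256
RRBBRRRRRBB: Left { -2,-3/2,-191/128,-381/256 }, Right { -95/64,-47/32,-23/16,-11/8,-5/4,-1,0 } => simplest -761/512
RRBBRRRRRBBB: Left { -2,-3/2,-191/128,-381/256,-761/512 }, Right { -95/64,-47/32,-23/16,-11/8,-5/4,-1,0 } => simplest -1521/1024
RRBBRRRRRBBBR: Left { -2,-3/2,-191/128,-381/256,-761/512 }, Right { -1521/1024,-95/64,-47/32,-23/16,-11/8,-5/4,-1,0 } => simplest -3043/2048
RRBBRRRRRBBBRR: Left { -2,-3/2,-191/128,-381/256,-761/512 }, Right { -3043/2048,-1521/1024,-95/64,-47/32,-23/16,-11/8,-5/4,-1,0 } => simplest -6087/4096

-6087/4096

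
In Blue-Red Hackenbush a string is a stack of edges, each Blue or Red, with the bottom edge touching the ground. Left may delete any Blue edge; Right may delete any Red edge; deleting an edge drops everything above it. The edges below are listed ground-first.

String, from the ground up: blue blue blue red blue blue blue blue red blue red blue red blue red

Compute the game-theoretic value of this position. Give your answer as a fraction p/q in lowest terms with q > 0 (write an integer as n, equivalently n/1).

12117/4096

Prefix values for blue blue blue red blue blue blue blue red blue red blue red blue red via {L|R} + simplicity:
step 1: add blue to get b; options L={ 0 } R={ — } gives 1
step 2: add blue to get bb; options L={ 0, 1 } R={ — } gives 2
step 3: add blue to get bbb; options L={ 0, 1, 2 } R={ — } gives 3
step 4: add red to get bbbr; options L={ 0, 1, 2 } R={ 3 } gives 5/2
step 5: add blue to get bbbrb; options L={ 0, 1, 2, 5/2 } R={ 3 } gives 11/4
step 6: add blue to get bbbrbb; options L={ 0, 1, 2, 5/2, 11/4 } R={ 3 } gives 23/8
step 7: add blue to get bbbrbbb; options L={ 0, 1, 2, 5/2, 11/4, 23/8 } R={ 3 } gives 47/16
step 8: add blue to get bbbrbbbb; options L={ 0, 1, 2, 5/2, 11/4, 23/8, 47/16 } R={ 3 } gives 95/32
step 9: add red to get bbbrbbbbr; options L={ 0, 1, 2, 5/2, 11/4, 23/8, 47/16 } R={ 95/32, 3 } gives 189/64
step 10: add blue to get bbbrbbbbrb; options L={ 0, 1, 2, 5/2, 11/4, 23/8, 47/16, 189/64 } R={ 95/32, 3 } gives 379/128
step 11: add red to get bbbrbbbbrbr; options L={ 0, 1, 2, 5/2, 11/4, 23/8, 47/16, 189/64 } R={ 379/128, 95/32, 3 } gives 757/256
step 12: add blue to get bbbrbbbbrbrb; options L={ 0, 1, 2, 5/2, 11/4, 23/8, 47/16, 189/64, 757/256 } R={ 379/128, 95/32, 3 } gives 1515/512
step 13: add red to get bbbrbbbbrbrbr; options L={ 0, 1, 2, 5/2, 11/4, 23/8, 47/16, 189/64, 757/256 } R={ 1515/512, 379/128, 95/32, 3 } gives 3029/1024
step 14: add blue to get bbbrbbbbrbrbrb; options L={ 0, 1, 2, 5/2, 11/4, 23/8, 47/16, 189/64, 757/256, 3029/1024 } R={ 1515/512, 379/128, 95/32, 3 } gives 6059/2048
step 15: add red to get bbbrbbbbrbrbrbr; options L={ 0, 1, 2, 5/2, 11/4, 23/8, 47/16, 189/64, 757/256, 3029/1024 } R={ 6059/2048, 1515/512, 379/128, 95/32, 3 } gives 12117/4096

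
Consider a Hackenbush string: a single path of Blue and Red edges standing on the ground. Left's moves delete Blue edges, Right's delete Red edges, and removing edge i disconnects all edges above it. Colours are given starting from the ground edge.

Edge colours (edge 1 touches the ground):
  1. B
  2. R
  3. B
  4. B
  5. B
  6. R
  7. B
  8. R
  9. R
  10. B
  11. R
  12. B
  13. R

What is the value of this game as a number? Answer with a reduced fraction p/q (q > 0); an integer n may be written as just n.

edge 1 of 13 (B): { 0 | (no moves) } gives 1
edge 2 of 13 (R): { 0 | 1 } gives 1/2
edge 3 of 13 (B): { 0, 1/2 | 1 } gives 3/4
edge 4 of 13 (B): { 0, 1/2, 3/4 | 1 } gives 7/8
edge 5 of 13 (B): { 0, 1/2, 3/4, 7/8 | 1 } gives 15/16
edge 6 of 13 (R): { 0, 1/2, 3/4, 7/8 | 15/16, 1 } gives 29/32
edge 7 of 13 (B): { 0, 1/2, 3/4, 7/8, 29/32 | 15/16, 1 } gives 59/64
edge 8 of 13 (R): { 0, 1/2, 3/4, 7/8, 29/32 | 59/64, 15/16, 1 } gives 117/128
edge 9 of 13 (R): { 0, 1/2, 3/4, 7/8, 29/32 | 117/128, 59/64, 15/16, 1 } gives 233/256
edge 10 of 13 (B): { 0, 1/2, 3/4, 7/8, 29/32, 233/256 | 117/128, 59/64, 15/16, 1 } gives 467/512
edge 11 of 13 (R): { 0, 1/2, 3/4, 7/8, 29/32, 233/256 | 467/512, 117/128, 59/64, 15/16, 1 } gives 933/1024
edge 12 of 13 (B): { 0, 1/2, 3/4, 7/8, 29/32, 233/256, 933/1024 | 467/512, 117/128, 59/64, 15/16, 1 } gives 1867/2048
edge 13 of 13 (R): { 0, 1/2, 3/4, 7/8, 29/32, 233/256, 933/1024 | 1867/2048, 467/512, 117/128, 59/64, 15/16, 1 } gives 3733/4096

3733/4096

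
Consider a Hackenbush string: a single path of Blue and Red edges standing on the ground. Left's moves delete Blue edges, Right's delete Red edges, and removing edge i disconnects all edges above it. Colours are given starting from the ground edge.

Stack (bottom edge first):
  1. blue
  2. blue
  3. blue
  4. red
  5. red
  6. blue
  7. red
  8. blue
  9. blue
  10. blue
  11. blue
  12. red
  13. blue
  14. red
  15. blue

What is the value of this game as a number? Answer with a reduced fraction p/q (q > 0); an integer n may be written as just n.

Build val(s[:k]) for k = 1..15, string s = blue blue blue red red blue red blue blue blue blue red blue red blue.
b: Left { 0 }, Right {  } gives simplest 1
bb: Left { 0,1 }, Right {  } gives simplest 2
bbb: Left { 0,1,2 }, Right {  } gives simplest 3
bbbr: Left { 0,1,2 }, Right { 3 } gives simplest 5/2
bbbrr: Left { 0,1,2 }, Right { 5/2,3 } gives simplest 9/4
bbbrrb: Left { 0,1,2,9/4 }, Right { 5/2,3 } gives simplest 19/8
bbbrrbr: Left { 0,1,2,9/4 }, Right { 19/8,5/2,3 } gives simplest 37/16
bbbrrbrb: Left { 0,1,2,9/4,37/16 }, Right { 19/8,5/2,3 } gives simplest 75/32
bbbrrbrbb: Left { 0,1,2,9/4,37/16,75/32 }, Right { 19/8,5/2,3 } gives simplest 151/64
bbbrrbrbbb: Left { 0,1,2,9/4,37/16,75/32,151/64 }, Right { 19/8,5/2,3 } gives simplest 303/128
bbbrrbrbbbb: Left { 0,1,2,9/4,37/16,75/32,151/64,303/128 }, Right { 19/8,5/2,3 } gives simplest 607/256
bbbrrbrbbbbr: Left { 0,1,2,9/4,37/16,75/32,151/64,303/128 }, Right { 607/256,19/8,5/2,3 } gives simplest 1213/512
bbbrrbrbbbbrb: Left { 0,1,2,9/4,37/16,75/32,151/64,303/128,1213/512 }, Right { 607/256,19/8,5/2,3 } gives simplest 2427/1024
bbbrrbrbbbbrbr: Left { 0,1,2,9/4,37/16,75/32,151/64,303/128,1213/512 }, Right { 2427/1024,607/256,19/8,5/2,3 } gives simplest 4853/2048
bbbrrbrbbbbrbrb: Left { 0,1,2,9/4,37/16,75/32,151/64,303/128,1213/512,4853/2048 }, Right { 2427/1024,607/256,19/8,5/2,3 } gives simplest 9707/4096

9707/4096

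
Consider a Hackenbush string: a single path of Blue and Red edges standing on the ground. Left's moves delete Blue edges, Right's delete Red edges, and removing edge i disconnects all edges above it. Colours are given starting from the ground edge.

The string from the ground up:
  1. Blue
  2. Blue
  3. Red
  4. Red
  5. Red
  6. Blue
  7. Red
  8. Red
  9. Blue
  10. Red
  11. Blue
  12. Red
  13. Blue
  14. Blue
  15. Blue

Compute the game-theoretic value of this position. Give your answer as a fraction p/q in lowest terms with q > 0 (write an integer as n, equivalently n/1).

Build val(s[:k]) for k = 1..15, string s = Blue Blue Red Red Red Blue Red Red Blue Red Blue Red Blue Blue Blue.
val(B) = { 0 | (no moves) } => 1
val(BB) = { 0; 1 | (no moves) } => 2
val(BBR) = { 0; 1 | 2 } => 3/2
val(BBRR) = { 0; 1 | 3/2; 2 } => 5/4
val(BBRRR) = { 0; 1 | 5/4; 3/2; 2 } => 9/8
val(BBRRRB) = { 0; 1; 9/8 | 5/4; 3/2; 2 } => 19/16
val(BBRRRBR) = { 0; 1; 9/8 | 19/16; 5/4; 3/2; 2 } => 37/32
val(BBRRRBRR) = { 0; 1; 9/8 | 37/32; 19/16; 5/4; 3/2; 2 } => 73/64
val(BBRRRBRRB) = { 0; 1; 9/8; 73/64 | 37/32; 19/16; 5/4; 3/2; 2 } => 147/128
val(BBRRRBRRBR) = { 0; 1; 9/8; 73/64 | 147/128; 37/32; 19/16; 5/4; 3/2; 2 } => 293/256
val(BBRRRBRRBRB) = { 0; 1; 9/8; 73/64; 293/256 | 147/128; 37/32; 19/16; 5/4; 3/2; 2 } => 587/512
val(BBRRRBRRBRBR) = { 0; 1; 9/8; 73/64; 293/256 | 587/512; 147/128; 37/32; 19/16; 5/4; 3/2; 2 } => 1173/1024
val(BBRRRBRRBRBRB) = { 0; 1; 9/8; 73/64; 293/256; 1173/1024 | 587/512; 147/128; 37/32; 19/16; 5/4; 3/2; 2 } => 2347/2048
val(BBRRRBRRBRBRBB) = { 0; 1; 9/8; 73/64; 293/256; 1173/1024; 2347/2048 | 587/512; 147/128; 37/32; 19/16; 5/4; 3/2; 2 } => 4695/4096
val(BBRRRBRRBRBRBBB) = { 0; 1; 9/8; 73/64; 293/256; 1173/1024; 2347/2048; 4695/4096 | 587/512; 147/128; 37/32; 19/16; 5/4; 3/2; 2 } => 9391/8192

9391/8192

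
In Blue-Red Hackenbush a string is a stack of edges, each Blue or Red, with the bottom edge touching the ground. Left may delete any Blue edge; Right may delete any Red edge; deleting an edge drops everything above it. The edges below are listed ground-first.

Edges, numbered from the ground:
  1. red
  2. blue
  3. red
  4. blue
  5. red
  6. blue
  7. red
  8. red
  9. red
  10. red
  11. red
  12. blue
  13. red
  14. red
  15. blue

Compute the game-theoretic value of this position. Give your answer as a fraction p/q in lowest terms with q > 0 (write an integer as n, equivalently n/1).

-11245/16384

Recurse on prefixes of the 15-edge string red blue red blue red blue red red red red red blue red red blue:
step 1: add red to get r; options L={ — } R={ 0 } so -1
step 2: add blue to get rb; options L={ -1 } R={ 0 } so -1/2
step 3: add red to get rbr; options L={ -1 } R={ -1/2 0 } so -3/4
step 4: add blue to get rbrb; options L={ -1 -3/4 } R={ -1/2 0 } so -5/8
step 5: add red to get rbrbr; options L={ -1 -3/4 } R={ -5/8 -1/2 0 } so -11/16
step 6: add blue to get rbrbrb; options L={ -1 -3/4 -11/16 } R={ -5/8 -1/2 0 } so -21/32
step 7: add red to get rbrbrbr; options L={ -1 -3/4 -11/16 } R={ -21/32 -5/8 -1/2 0 } so -43/64
step 8: add red to get rbrbrbrr; options L={ -1 -3/4 -11/16 } R={ -43/64 -21/32 -5/8 -1/2 0 } so -87/128
step 9: add red to get rbrbrbrrr; options L={ -1 -3/4 -11/16 } R={ -87/128 -43/64 -21/32 -5/8 -1/2 0 } so -175/256
step 10: add red to get rbrbrbrrrr; options L={ -1 -3/4 -11/16 } R={ -175/256 -87/128 -43/64 -21/32 -5/8 -1/2 0 } so -351/512
step 11: add red to get rbrbrbrrrrr; options L={ -1 -3/4 -11/16 } R={ -351/512 -175/256 -87/128 -43/64 -21/32 -5/8 -1/2 0 } so -703/1024
step 12: add blue to get rbrbrbrrrrrb; options L={ -1 -3/4 -11/16 -703/1024 } R={ -351/512 -175/256 -87/128 -43/64 -21/32 -5/8 -1/2 0 } so -1405/2048
step 13: add red to get rbrbrbrrrrrbr; options L={ -1 -3/4 -11/16 -703/1024 } R={ -1405/2048 -351/512 -175/256 -87/128 -43/64 -21/32 -5/8 -1/2 0 } so -2811/4096
step 14: add red to get rbrbrbrrrrrbrr; options L={ -1 -3/4 -11/16 -703/1024 } R={ -2811/4096 -1405/2048 -351/512 -175/256 -87/128 -43/64 -21/32 -5/8 -1/2 0 } so -5623/8192
step 15: add blue to get rbrbrbrrrrrbrrb; options L={ -1 -3/4 -11/16 -703/1024 -5623/8192 } R={ -2811/4096 -1405/2048 -351/512 -175/256 -87/128 -43/64 -21/32 -5/8 -1/2 0 } so -11245/16384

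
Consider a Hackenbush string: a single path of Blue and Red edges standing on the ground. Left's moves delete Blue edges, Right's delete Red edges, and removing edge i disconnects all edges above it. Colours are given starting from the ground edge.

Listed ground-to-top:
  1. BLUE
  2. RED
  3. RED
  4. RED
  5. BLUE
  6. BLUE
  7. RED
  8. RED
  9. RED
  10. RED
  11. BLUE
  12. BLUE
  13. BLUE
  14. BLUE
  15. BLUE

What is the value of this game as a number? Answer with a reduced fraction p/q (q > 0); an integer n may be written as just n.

1 of 15 · B · max L 0 · min R +∞ = 1
2 of 15 · BR · max L 0 · min R 1 = 1/2
3 of 15 · BRR · max L 0 · min R 1/2 = 1/4
4 of 15 · BRRR · max L 0 · min R 1/4 = 1/8
5 of 15 · BRRRB · max L 1/8 · min R 1/4 = 3/16
6 of 15 · BRRRBB · max L 3/16 · min R 1/4 = 7/32
7 of 15 · BRRRBBR · max L 3/16 · min R 7/32 = 13/64
8 of 15 · BRRRBBRR · max L 3/16 · min R 13/64 = 25/128
9 of 15 · BRRRBBRRR · max L 3/16 · min R 25/128 = 49/256
10 of 15 · BRRRBBRRRR · max L 3/16 · min R 49/256 = 97/512
11 of 15 · BRRRBBRRRRB · max L 97/512 · min R 49/256 = 195/1024
12 of 15 · BRRRBBRRRRBB · max L 195/1024 · min R 49/256 = 391/2048
13 of 15 · BRRRBBRRRRBBB · max L 391/2048 · min R 49/256 = 783/4096
14 of 15 · BRRRBBRRRRBBBB · max L 783/4096 · min R 49/256 = 1567/8192
15 of 15 · BRRRBBRRRRBBBBB · max L 1567/8192 · min R 49/256 = 3135/16384

3135/16384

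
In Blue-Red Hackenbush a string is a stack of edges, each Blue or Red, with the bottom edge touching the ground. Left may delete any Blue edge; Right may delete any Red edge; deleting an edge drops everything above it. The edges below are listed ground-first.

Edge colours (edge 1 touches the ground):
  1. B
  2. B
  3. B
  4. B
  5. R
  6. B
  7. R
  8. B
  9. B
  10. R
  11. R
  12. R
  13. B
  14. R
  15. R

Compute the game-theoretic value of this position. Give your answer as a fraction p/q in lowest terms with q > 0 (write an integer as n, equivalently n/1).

7561/2048

Recurse on prefixes of the 15-edge string B B B B R B R B B R R R B R R:
val_1 [B]  L=[0]  R=[(no moves)]  — 1
val_2 [BB]  L=[0, 1]  R=[(no moves)]  — 2
val_3 [BBB]  L=[0, 1, 2]  R=[(no moves)]  — 3
val_4 [BBBB]  L=[0, 1, 2, 3]  R=[(no moves)]  — 4
val_5 [BBBBR]  L=[0, 1, 2, 3]  R=[4]  — 7/2
val_6 [BBBBRB]  L=[0, 1, 2, 3, 7/2]  R=[4]  — 15/4
val_7 [BBBBRBR]  L=[0, 1, 2, 3, 7/2]  R=[15/4, 4]  — 29/8
val_8 [BBBBRBRB]  L=[0, 1, 2, 3, 7/2, 29/8]  R=[15/4, 4]  — 59/16
val_9 [BBBBRBRBB]  L=[0, 1, 2, 3, 7/2, 29/8, 59/16]  R=[15/4, 4]  — 119/32
val_10 [BBBBRBRBBR]  L=[0, 1, 2, 3, 7/2, 29/8, 59/16]  R=[119/32, 15/4, 4]  — 237/64
val_11 [BBBBRBRBBRR]  L=[0, 1, 2, 3, 7/2, 29/8, 59/16]  R=[237/64, 119/32, 15/4, 4]  — 473/128
val_12 [BBBBRBRBBRRR]  L=[0, 1, 2, 3, 7/2, 29/8, 59/16]  R=[473/128, 237/64, 119/32, 15/4, 4]  — 945/256
val_13 [BBBBRBRBBRRRB]  L=[0, 1, 2, 3, 7/2, 29/8, 59/16, 945/256]  R=[473/128, 237/64, 119/32, 15/4, 4]  — 1891/512
val_14 [BBBBRBRBBRRRBR]  L=[0, 1, 2, 3, 7/2, 29/8, 59/16, 945/256]  R=[1891/512, 473/128, 237/64, 119/32, 15/4, 4]  — 3781/1024
val_15 [BBBBRBRBBRRRBRR]  L=[0, 1, 2, 3, 7/2, 29/8, 59/16, 945/256]  R=[3781/1024, 1891/512, 473/128, 237/64, 119/32, 15/4, 4]  — 7561/2048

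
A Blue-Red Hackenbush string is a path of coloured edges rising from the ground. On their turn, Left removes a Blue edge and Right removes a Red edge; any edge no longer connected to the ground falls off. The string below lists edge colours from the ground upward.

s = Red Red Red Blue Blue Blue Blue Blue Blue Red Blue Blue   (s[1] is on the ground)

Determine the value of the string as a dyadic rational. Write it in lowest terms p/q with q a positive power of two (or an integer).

Build v(s[:k]) for k = 1..12, string s = Red Red Red Blue Blue Blue Blue Blue Blue Red Blue Blue.
v_1 [R]  L=[·]  R=[0]  -> -1
v_2 [RR]  L=[·]  R=[-1, 0]  -> -2
v_3 [RRR]  L=[·]  R=[-2, -1, 0]  -> -3
v_4 [RRRB]  L=[-3]  R=[-2, -1, 0]  -> -5/2
v_5 [RRRBB]  L=[-3, -5/2]  R=[-2, -1, 0]  -> -9/4
v_6 [RRRBBB]  L=[-3, -5/2, -9/4]  R=[-2, -1, 0]  -> -17/8
v_7 [RRRBBBB]  L=[-3, -5/2, -9/4, -17/8]  R=[-2, -1, 0]  -> -33/16
v_8 [RRRBBBBB]  L=[-3, -5/2, -9/4, -17/8, -33/16]  R=[-2, -1, 0]  -> -65/32
v_9 [RRRBBBBBB]  L=[-3, -5/2, -9/4, -17/8, -33/16, -65/32]  R=[-2, -1, 0]  -> -129/64
v_10 [RRRBBBBBBR]  L=[-3, -5/2, -9/4, -17/8, -33/16, -65/32]  R=[-129/64, -2, -1, 0]  -> -259/128
v_11 [RRRBBBBBBRB]  L=[-3, -5/2, -9/4, -17/8, -33/16, -65/32, -259/128]  R=[-129/64, -2, -1, 0]  -> -517/256
v_12 [RRRBBBBBBRBB]  L=[-3, -5/2, -9/4, -17/8, -33/16, -65/32, -259/128, -517/256]  R=[-129/64, -2, -1, 0]  -> -1033/512

-1033/512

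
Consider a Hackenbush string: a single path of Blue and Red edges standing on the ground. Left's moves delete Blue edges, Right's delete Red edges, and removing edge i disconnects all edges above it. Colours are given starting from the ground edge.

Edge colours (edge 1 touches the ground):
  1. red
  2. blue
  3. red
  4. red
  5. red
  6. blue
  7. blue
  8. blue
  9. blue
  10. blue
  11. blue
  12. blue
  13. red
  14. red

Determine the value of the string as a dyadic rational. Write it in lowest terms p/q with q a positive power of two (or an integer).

-7175/8192

Prefix values for red blue red red red blue blue blue blue blue blue blue red red via {L|R} + simplicity:
step 1: add red to get r; options L={ ∅ } R={ 0 } gives -1
step 2: add blue to get rb; options L={ -1 } R={ 0 } gives -1/2
step 3: add red to get rbr; options L={ -1 } R={ -1/2,0 } gives -3/4
step 4: add red to get rbrr; options L={ -1 } R={ -3/4,-1/2,0 } gives -7/8
step 5: add red to get rbrrr; options L={ -1 } R={ -7/8,-3/4,-1/2,0 } gives -15/16
step 6: add blue to get rbrrrb; options L={ -1,-15/16 } R={ -7/8,-3/4,-1/2,0 } gives -29/32
step 7: add blue to get rbrrrbb; options L={ -1,-15/16,-29/32 } R={ -7/8,-3/4,-1/2,0 } gives -57/64
step 8: add blue to get rbrrrbbb; options L={ -1,-15/16,-29/32,-57/64 } R={ -7/8,-3/4,-1/2,0 } gives -113/128
step 9: add blue to get rbrrrbbbb; options L={ -1,-15/16,-29/32,-57/64,-113/128 } R={ -7/8,-3/4,-1/2,0 } gives -225/256
step 10: add blue to get rbrrrbbbbb; options L={ -1,-15/16,-29/32,-57/64,-113/128,-225/256 } R={ -7/8,-3/4,-1/2,0 } gives -449/512
step 11: add blue to get rbrrrbbbbbb; options L={ -1,-15/16,-29/32,-57/64,-113/128,-225/256,-449/512 } R={ -7/8,-3/4,-1/2,0 } gives -897/1024
step 12: add blue to get rbrrrbbbbbbb; options L={ -1,-15/16,-29/32,-57/64,-113/128,-225/256,-449/512,-897/1024 } R={ -7/8,-3/4,-1/2,0 } gives -1793/2048
step 13: add red to get rbrrrbbbbbbbr; options L={ -1,-15/16,-29/32,-57/64,-113/128,-225/256,-449/512,-897/1024 } R={ -1793/2048,-7/8,-3/4,-1/2,0 } gives -3587/4096
step 14: add red to get rbrrrbbbbbbbrr; options L={ -1,-15/16,-29/32,-57/64,-113/128,-225/256,-449/512,-897/1024 } R={ -3587/4096,-1793/2048,-7/8,-3/4,-1/2,0 } gives -7175/8192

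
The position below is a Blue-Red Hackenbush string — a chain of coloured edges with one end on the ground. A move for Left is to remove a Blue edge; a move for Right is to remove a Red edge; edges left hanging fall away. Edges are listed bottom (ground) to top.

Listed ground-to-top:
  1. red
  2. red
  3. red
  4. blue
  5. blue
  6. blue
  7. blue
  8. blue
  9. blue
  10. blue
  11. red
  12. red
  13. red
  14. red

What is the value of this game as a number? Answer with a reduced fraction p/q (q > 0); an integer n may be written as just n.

step 1: add red to get r; options L={ none } R={ 0 } ⇒ -1
step 2: add red to get rr; options L={ none } R={ -1 0 } ⇒ -2
step 3: add red to get rrr; options L={ none } R={ -2 -1 0 } ⇒ -3
step 4: add blue to get rrrb; options L={ -3 } R={ -2 -1 0 } ⇒ -5/2
step 5: add blue to get rrrbb; options L={ -3 -5/2 } R={ -2 -1 0 } ⇒ -9/4
step 6: add blue to get rrrbbb; options L={ -3 -5/2 -9/4 } R={ -2 -1 0 } ⇒ -17/8
step 7: add blue to get rrrbbbb; options L={ -3 -5/2 -9/4 -17/8 } R={ -2 -1 0 } ⇒ -33/16
step 8: add blue to get rrrbbbbb; options L={ -3 -5/2 -9/4 -17/8 -33/16 } R={ -2 -1 0 } ⇒ -65/32
step 9: add blue to get rrrbbbbbb; options L={ -3 -5/2 -9/4 -17/8 -33/16 -65/32 } R={ -2 -1 0 } ⇒ -129/64
step 10: add blue to get rrrbbbbbbb; options L={ -3 -5/2 -9/4 -17/8 -33/16 -65/32 -129/64 } R={ -2 -1 0 } ⇒ -257/128
step 11: add red to get rrrbbbbbbbr; options L={ -3 -5/2 -9/4 -17/8 -33/16 -65/32 -129/64 } R={ -257/128 -2 -1 0 } ⇒ -515/256
step 12: add red to get rrrbbbbbbbrr; options L={ -3 -5/2 -9/4 -17/8 -33/16 -65/32 -129/64 } R={ -515/256 -257/128 -2 -1 0 } ⇒ -1031/512
step 13: add red to get rrrbbbbbbbrrr; options L={ -3 -5/2 -9/4 -17/8 -33/16 -65/32 -129/64 } R={ -1031/512 -515/256 -257/128 -2 -1 0 } ⇒ -2063/1024
step 14: add red to get rrrbbbbbbbrrrr; options L={ -3 -5/2 -9/4 -17/8 -33/16 -65/32 -129/64 } R={ -2063/1024 -1031/512 -515/256 -257/128 -2 -1 0 } ⇒ -4127/2048

-4127/2048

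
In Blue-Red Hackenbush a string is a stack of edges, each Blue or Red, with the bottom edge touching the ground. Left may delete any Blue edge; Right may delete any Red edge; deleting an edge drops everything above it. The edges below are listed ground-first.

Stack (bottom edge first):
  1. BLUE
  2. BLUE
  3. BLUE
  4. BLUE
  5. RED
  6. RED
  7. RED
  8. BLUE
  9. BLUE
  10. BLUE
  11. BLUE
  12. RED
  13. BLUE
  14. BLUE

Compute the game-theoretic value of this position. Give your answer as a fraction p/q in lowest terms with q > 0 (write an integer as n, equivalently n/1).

Prefix values for BLUE BLUE BLUE BLUE RED RED RED BLUE BLUE BLUE BLUE RED BLUE BLUE via {L|R} + simplicity:
v_1 [B]  L=[0]  R=[—]  gives 1
v_2 [BB]  L=[0, 1]  R=[—]  gives 2
v_3 [BBB]  L=[0, 1, 2]  R=[—]  gives 3
v_4 [BBBB]  L=[0, 1, 2, 3]  R=[—]  gives 4
v_5 [BBBBR]  L=[0, 1, 2, 3]  R=[4]  gives 7/2
v_6 [BBBBRR]  L=[0, 1, 2, 3]  R=[7/2, 4]  gives 13/4
v_7 [BBBBRRR]  L=[0, 1, 2, 3]  R=[13/4, 7/2, 4]  gives 25/8
v_8 [BBBBRRRB]  L=[0, 1, 2, 3, 25/8]  R=[13/4, 7/2, 4]  gives 51/16
v_9 [BBBBRRRBB]  L=[0, 1, 2, 3, 25/8, 51/16]  R=[13/4, 7/2, 4]  gives 103/32
v_10 [BBBBRRRBBB]  L=[0, 1, 2, 3, 25/8, 51/16, 103/32]  R=[13/4, 7/2, 4]  gives 207/64
v_11 [BBBBRRRBBBB]  L=[0, 1, 2, 3, 25/8, 51/16, 103/32, 207/64]  R=[13/4, 7/2, 4]  gives 415/128
v_12 [BBBBRRRBBBBR]  L=[0, 1, 2, 3, 25/8, 51/16, 103/32, 207/64]  R=[415/128, 13/4, 7/2, 4]  gives 829/256
v_13 [BBBBRRRBBBBRB]  L=[0, 1, 2, 3, 25/8, 51/16, 103/32, 207/64, 829/256]  R=[415/128, 13/4, 7/2, 4]  gives 1659/512
v_14 [BBBBRRRBBBBRBB]  L=[0, 1, 2, 3, 25/8, 51/16, 103/32, 207/64, 829/256, 1659/512]  R=[415/128, 13/4, 7/2, 4]  gives 3319/1024

3319/1024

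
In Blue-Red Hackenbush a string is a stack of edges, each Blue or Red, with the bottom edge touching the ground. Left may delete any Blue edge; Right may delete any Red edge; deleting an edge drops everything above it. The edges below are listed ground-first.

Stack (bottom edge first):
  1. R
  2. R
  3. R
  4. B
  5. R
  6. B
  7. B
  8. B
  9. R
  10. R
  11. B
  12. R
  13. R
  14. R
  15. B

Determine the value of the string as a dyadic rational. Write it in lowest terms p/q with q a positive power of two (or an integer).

-10461/4096

g_1 [R]  L=[(no moves)]  R=[0]  -> -1
g_2 [RR]  L=[(no moves)]  R=[-1, 0]  -> -2
g_3 [RRR]  L=[(no moves)]  R=[-2, -1, 0]  -> -3
g_4 [RRRB]  L=[-3]  R=[-2, -1, 0]  -> -5/2
g_5 [RRRBR]  L=[-3]  R=[-5/2, -2, -1, 0]  -> -11/4
g_6 [RRRBRB]  L=[-3, -11/4]  R=[-5/2, -2, -1, 0]  -> -21/8
g_7 [RRRBRBB]  L=[-3, -11/4, -21/8]  R=[-5/2, -2, -1, 0]  -> -41/16
g_8 [RRRBRBBB]  L=[-3, -11/4, -21/8, -41/16]  R=[-5/2, -2, -1, 0]  -> -81/32
g_9 [RRRBRBBBR]  L=[-3, -11/4, -21/8, -41/16]  R=[-81/32, -5/2, -2, -1, 0]  -> -163/64
g_10 [RRRBRBBBRR]  L=[-3, -11/4, -21/8, -41/16]  R=[-163/64, -81/32, -5/2, -2, -1, 0]  -> -327/128
g_11 [RRRBRBBBRRB]  L=[-3, -11/4, -21/8, -41/16, -327/128]  R=[-163/64, -81/32, -5/2, -2, -1, 0]  -> -653/256
g_12 [RRRBRBBBRRBR]  L=[-3, -11/4, -21/8, -41/16, -327/128]  R=[-653/256, -163/64, -81/32, -5/2, -2, -1, 0]  -> -1307/512
g_13 [RRRBRBBBRRBRR]  L=[-3, -11/4, -21/8, -41/16, -327/128]  R=[-1307/512, -653/256, -163/64, -81/32, -5/2, -2, -1, 0]  -> -2615/1024
g_14 [RRRBRBBBRRBRRR]  L=[-3, -11/4, -21/8, -41/16, -327/128]  R=[-2615/1024, -1307/512, -653/256, -163/64, -81/32, -5/2, -2, -1, 0]  -> -5231/2048
g_15 [RRRBRBBBRRBRRRB]  L=[-3, -11/4, -21/8, -41/16, -327/128, -5231/2048]  R=[-2615/1024, -1307/512, -653/256, -163/64, -81/32, -5/2, -2, -1, 0]  -> -10461/4096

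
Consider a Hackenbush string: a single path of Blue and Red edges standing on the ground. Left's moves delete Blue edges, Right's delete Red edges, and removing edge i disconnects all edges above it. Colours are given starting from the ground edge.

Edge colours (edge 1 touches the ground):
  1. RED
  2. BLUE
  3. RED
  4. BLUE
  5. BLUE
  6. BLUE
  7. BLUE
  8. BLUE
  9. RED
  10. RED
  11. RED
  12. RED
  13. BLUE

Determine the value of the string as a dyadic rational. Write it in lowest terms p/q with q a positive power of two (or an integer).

edge 1 of 13 (RED): { (no moves) | 0 } = -1
edge 2 of 13 (BLUE): { -1 | 0 } = -1/2
edge 3 of 13 (RED): { -1 | -1/2, 0 } = -3/4
edge 4 of 13 (BLUE): { -1, -3/4 | -1/2, 0 } = -5/8
edge 5 of 13 (BLUE): { -1, -3/4, -5/8 | -1/2, 0 } = -9/16
edge 6 of 13 (BLUE): { -1, -3/4, -5/8, -9/16 | -1/2, 0 } = -17/32
edge 7 of 13 (BLUE): { -1, -3/4, -5/8, -9/16, -17/32 | -1/2, 0 } = -33/64
edge 8 of 13 (BLUE): { -1, -3/4, -5/8, -9/16, -17/32, -33/64 | -1/2, 0 } = -65/128
edge 9 of 13 (RED): { -1, -3/4, -5/8, -9/16, -17/32, -33/64 | -65/128, -1/2, 0 } = -131/256
edge 10 of 13 (RED): { -1, -3/4, -5/8, -9/16, -17/32, -33/64 | -131/256, -65/128, -1/2, 0 } = -263/512
edge 11 of 13 (RED): { -1, -3/4, -5/8, -9/16, -17/32, -33/64 | -263/512, -131/256, -65/128, -1/2, 0 } = -527/1024
edge 12 of 13 (RED): { -1, -3/4, -5/8, -9/16, -17/32, -33/64 | -527/1024, -263/512, -131/256, -65/128, -1/2, 0 } = -1055/2048
edge 13 of 13 (BLUE): { -1, -3/4, -5/8, -9/16, -17/32, -33/64, -1055/2048 | -527/1024, -263/512, -131/256, -65/128, -1/2, 0 } = -2109/4096

-2109/4096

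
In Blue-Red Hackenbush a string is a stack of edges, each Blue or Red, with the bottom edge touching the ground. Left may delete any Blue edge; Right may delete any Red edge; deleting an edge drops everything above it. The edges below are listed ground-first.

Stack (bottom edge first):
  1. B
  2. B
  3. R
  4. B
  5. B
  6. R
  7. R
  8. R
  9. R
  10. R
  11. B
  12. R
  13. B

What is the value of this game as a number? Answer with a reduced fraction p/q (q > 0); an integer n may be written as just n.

3595/2048

Build v(s[:k]) for k = 1..13, string s = B B R B B R R R R R B R B.
v(B) = { 0 |  } — 1
v(BB) = { 0, 1 |  } — 2
v(BBR) = { 0, 1 | 2 } — 3/2
v(BBRB) = { 0, 1, 3/2 | 2 } — 7/4
v(BBRBB) = { 0, 1, 3/2, 7/4 | 2 } — 15/8
v(BBRBBR) = { 0, 1, 3/2, 7/4 | 15/8, 2 } — 29/16
v(BBRBBRR) = { 0, 1, 3/2, 7/4 | 29/16, 15/8, 2 } — 57/32
v(BBRBBRRR) = { 0, 1, 3/2, 7/4 | 57/32, 29/16, 15/8, 2 } — 113/64
v(BBRBBRRRR) = { 0, 1, 3/2, 7/4 | 113/64, 57/32, 29/16, 15/8, 2 } — 225/128
v(BBRBBRRRRR) = { 0, 1, 3/2, 7/4 | 225/128, 113/64, 57/32, 29/16, 15/8, 2 } — 449/256
v(BBRBBRRRRRB) = { 0, 1, 3/2, 7/4, 449/256 | 225/128, 113/64, 57/32, 29/16, 15/8, 2 } — 899/512
v(BBRBBRRRRRBR) = { 0, 1, 3/2, 7/4, 449/256 | 899/512, 225/128, 113/64, 57/32, 29/16, 15/8, 2 } — 1797/1024
v(BBRBBRRRRRBRB) = { 0, 1, 3/2, 7/4, 449/256, 1797/1024 | 899/512, 225/128, 113/64, 57/32, 29/16, 15/8, 2 } — 3595/2048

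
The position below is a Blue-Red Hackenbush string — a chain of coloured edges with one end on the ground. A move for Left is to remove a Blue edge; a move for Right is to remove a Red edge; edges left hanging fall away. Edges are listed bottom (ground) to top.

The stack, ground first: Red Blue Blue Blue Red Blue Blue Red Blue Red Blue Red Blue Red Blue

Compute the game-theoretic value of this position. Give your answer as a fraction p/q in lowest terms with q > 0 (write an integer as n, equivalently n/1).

-2389/16384

1 of 15 · R · max L −∞ · min R 0 — -1
2 of 15 · RB · max L -1 · min R 0 — -1/2
3 of 15 · RBB · max L -1/2 · min R 0 — -1/4
4 of 15 · RBBB · max L -1/4 · min R 0 — -1/8
5 of 15 · RBBBR · max L -1/4 · min R -1/8 — -3/16
6 of 15 · RBBBRB · max L -3/16 · min R -1/8 — -5/32
7 of 15 · RBBBRBB · max L -5/32 · min R -1/8 — -9/64
8 of 15 · RBBBRBBR · max L -5/32 · min R -9/64 — -19/128
9 of 15 · RBBBRBBRB · max L -19/128 · min R -9/64 — -37/256
10 of 15 · RBBBRBBRBR · max L -19/128 · min R -37/256 — -75/512
11 of 15 · RBBBRBBRBRB · max L -75/512 · min R -37/256 — -149/1024
12 of 15 · RBBBRBBRBRBR · max L -75/512 · min R -149/1024 — -299/2048
13 of 15 · RBBBRBBRBRBRB · max L -299/2048 · min R -149/1024 — -597/4096
14 of 15 · RBBBRBBRBRBRBR · max L -299/2048 · min R -597/4096 — -1195/8192
15 of 15 · RBBBRBBRBRBRBRB · max L -1195/8192 · min R -597/4096 — -2389/16384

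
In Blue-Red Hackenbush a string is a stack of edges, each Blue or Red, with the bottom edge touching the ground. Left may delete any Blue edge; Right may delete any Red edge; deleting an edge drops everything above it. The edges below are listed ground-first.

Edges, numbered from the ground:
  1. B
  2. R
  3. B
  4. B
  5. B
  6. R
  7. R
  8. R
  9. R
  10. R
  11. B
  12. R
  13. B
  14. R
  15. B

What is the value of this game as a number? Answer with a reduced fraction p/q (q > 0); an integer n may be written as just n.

14379/16384

Prefix values for B R B B B R R R R R B R B R B via {L|R} + simplicity:
step 1: add B to get B; options L={ 0 } R={ (no moves) } → 1
step 2: add R to get BR; options L={ 0 } R={ 1 } → 1/2
step 3: add B to get BRB; options L={ 0 1/2 } R={ 1 } → 3/4
step 4: add B to get BRBB; options L={ 0 1/2 3/4 } R={ 1 } → 7/8
step 5: add B to get BRBBB; options L={ 0 1/2 3/4 7/8 } R={ 1 } → 15/16
step 6: add R to get BRBBBR; options L={ 0 1/2 3/4 7/8 } R={ 15/16 1 } → 29/32
step 7: add R to get BRBBBRR; options L={ 0 1/2 3/4 7/8 } R={ 29/32 15/16 1 } → 57/64
step 8: add R to get BRBBBRRR; options L={ 0 1/2 3/4 7/8 } R={ 57/64 29/32 15/16 1 } → 113/128
step 9: add R to get BRBBBRRRR; options L={ 0 1/2 3/4 7/8 } R={ 113/128 57/64 29/32 15/16 1 } → 225/256
step 10: add R to get BRBBBRRRRR; options L={ 0 1/2 3/4 7/8 } R={ 225/256 113/128 57/64 29/32 15/16 1 } → 449/512
step 11: add B to get BRBBBRRRRRB; options L={ 0 1/2 3/4 7/8 449/512 } R={ 225/256 113/128 57/64 29/32 15/16 1 } → 899/1024
step 12: add R to get BRBBBRRRRRBR; options L={ 0 1/2 3/4 7/8 449/512 } R={ 899/1024 225/256 113/128 57/64 29/32 15/16 1 } → 1797/2048
step 13: add B to get BRBBBRRRRRBRB; options L={ 0 1/2 3/4 7/8 449/512 1797/2048 } R={ 899/1024 225/256 113/128 57/64 29/32 15/16 1 } → 3595/4096
step 14: add R to get BRBBBRRRRRBRBR; options L={ 0 1/2 3/4 7/8 449/512 1797/2048 } R={ 3595/4096 899/1024 225/256 113/128 57/64 29/32 15/16 1 } → 7189/8192
step 15: add B to get BRBBBRRRRRBRBRB; options L={ 0 1/2 3/4 7/8 449/512 1797/2048 7189/8192 } R={ 3595/4096 899/1024 225/256 113/128 57/64 29/32 15/16 1 } → 14379/16384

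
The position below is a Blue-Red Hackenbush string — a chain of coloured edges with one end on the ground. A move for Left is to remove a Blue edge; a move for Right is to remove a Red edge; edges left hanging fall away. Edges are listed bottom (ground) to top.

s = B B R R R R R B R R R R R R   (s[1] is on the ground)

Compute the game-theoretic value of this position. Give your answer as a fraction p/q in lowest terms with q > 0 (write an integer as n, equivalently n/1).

4225/4096

Build value(s[:k]) for k = 1..14, string s = B B R R R R R B R R R R R R.
edge 1 of 14 (B): { 0 | (no moves) } → 1
edge 2 of 14 (B): { 0,1 | (no moves) } → 2
edge 3 of 14 (R): { 0,1 | 2 } → 3/2
edge 4 of 14 (R): { 0,1 | 3/2,2 } → 5/4
edge 5 of 14 (R): { 0,1 | 5/4,3/2,2 } → 9/8
edge 6 of 14 (R): { 0,1 | 9/8,5/4,3/2,2 } → 17/16
edge 7 of 14 (R): { 0,1 | 17/16,9/8,5/4,3/2,2 } → 33/32
edge 8 of 14 (B): { 0,1,33/32 | 17/16,9/8,5/4,3/2,2 } → 67/64
edge 9 of 14 (R): { 0,1,33/32 | 67/64,17/16,9/8,5/4,3/2,2 } → 133/128
edge 10 of 14 (R): { 0,1,33/32 | 133/128,67/64,17/16,9/8,5/4,3/2,2 } → 265/256
edge 11 of 14 (R): { 0,1,33/32 | 265/256,133/128,67/64,17/16,9/8,5/4,3/2,2 } → 529/512
edge 12 of 14 (R): { 0,1,33/32 | 529/512,265/256,133/128,67/64,17/16,9/8,5/4,3/2,2 } → 1057/1024
edge 13 of 14 (R): { 0,1,33/32 | 1057/1024,529/512,265/256,133/128,67/64,17/16,9/8,5/4,3/2,2 } → 2113/2048
edge 14 of 14 (R): { 0,1,33/32 | 2113/2048,1057/1024,529/512,265/256,133/128,67/64,17/16,9/8,5/4,3/2,2 } → 4225/4096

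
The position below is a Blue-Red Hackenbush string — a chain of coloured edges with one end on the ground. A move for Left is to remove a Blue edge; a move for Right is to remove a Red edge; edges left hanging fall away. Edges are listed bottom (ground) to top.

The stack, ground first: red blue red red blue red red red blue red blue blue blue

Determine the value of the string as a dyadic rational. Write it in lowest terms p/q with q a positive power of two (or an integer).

-3537/4096

step 1: add red to get r; options L={ ∅ } R={ 0 } gives -1
step 2: add blue to get rb; options L={ -1 } R={ 0 } gives -1/2
step 3: add red to get rbr; options L={ -1 } R={ -1/2 0 } gives -3/4
step 4: add red to get rbrr; options L={ -1 } R={ -3/4 -1/2 0 } gives -7/8
step 5: add blue to get rbrrb; options L={ -1 -7/8 } R={ -3/4 -1/2 0 } gives -13/16
step 6: add red to get rbrrbr; options L={ -1 -7/8 } R={ -13/16 -3/4 -1/2 0 } gives -27/32
step 7: add red to get rbrrbrr; options L={ -1 -7/8 } R={ -27/32 -13/16 -3/4 -1/2 0 } gives -55/64
step 8: add red to get rbrrbrrr; options L={ -1 -7/8 } R={ -55/64 -27/32 -13/16 -3/4 -1/2 0 } gives -111/128
step 9: add blue to get rbrrbrrrb; options L={ -1 -7/8 -111/128 } R={ -55/64 -27/32 -13/16 -3/4 -1/2 0 } gives -221/256
step 10: add red to get rbrrbrrrbr; options L={ -1 -7/8 -111/128 } R={ -221/256 -55/64 -27/32 -13/16 -3/4 -1/2 0 } gives -443/512
step 11: add blue to get rbrrbrrrbrb; options L={ -1 -7/8 -111/128 -443/512 } R={ -221/256 -55/64 -27/32 -13/16 -3/4 -1/2 0 } gives -885/1024
step 12: add blue to get rbrrbrrrbrbb; options L={ -1 -7/8 -111/128 -443/512 -885/1024 } R={ -221/256 -55/64 -27/32 -13/16 -3/4 -1/2 0 } gives -1769/2048
step 13: add blue to get rbrrbrrrbrbbb; options L={ -1 -7/8 -111/128 -443/512 -885/1024 -1769/2048 } R={ -221/256 -55/64 -27/32 -13/16 -3/4 -1/2 0 } gives -3537/4096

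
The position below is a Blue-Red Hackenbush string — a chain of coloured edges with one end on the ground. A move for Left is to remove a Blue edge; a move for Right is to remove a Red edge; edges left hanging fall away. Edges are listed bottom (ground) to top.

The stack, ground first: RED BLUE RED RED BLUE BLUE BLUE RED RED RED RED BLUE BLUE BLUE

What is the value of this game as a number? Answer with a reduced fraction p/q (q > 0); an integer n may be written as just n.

Build v(s[:k]) for k = 1..14, string s = RED BLUE RED RED BLUE BLUE BLUE RED RED RED RED BLUE BLUE BLUE.
step 1: add RED to get R; options L={ — } R={ 0 } => -1
step 2: add BLUE to get RB; options L={ -1 } R={ 0 } => -1/2
step 3: add RED to get RBR; options L={ -1 } R={ -1/2, 0 } => -3/4
step 4: add RED to get RBRR; options L={ -1 } R={ -3/4, -1/2, 0 } => -7/8
step 5: add BLUE to get RBRRB; options L={ -1, -7/8 } R={ -3/4, -1/2, 0 } => -13/16
step 6: add BLUE to get RBRRBB; options L={ -1, -7/8, -13/16 } R={ -3/4, -1/2, 0 } => -25/32
step 7: add BLUE to get RBRRBBB; options L={ -1, -7/8, -13/16, -25/32 } R={ -3/4, -1/2, 0 } => -49/64
step 8: add RED to get RBRRBBBR; options L={ -1, -7/8, -13/16, -25/32 } R={ -49/64, -3/4, -1/2, 0 } => -99/128
step 9: add RED to get RBRRBBBRR; options L={ -1, -7/8, -13/16, -25/32 } R={ -99/128, -49/64, -3/4, -1/2, 0 } => -199/256
step 10: add RED to get RBRRBBBRRR; options L={ -1, -7/8, -13/16, -25/32 } R={ -199/256, -99/128, -49/64, -3/4, -1/2, 0 } => -399/512
step 11: add RED to get RBRRBBBRRRR; options L={ -1, -7/8, -13/16, -25/32 } R={ -399/512, -199/256, -99/128, -49/64, -3/4, -1/2, 0 } => -799/1024
step 12: add BLUE to get RBRRBBBRRRRB; options L={ -1, -7/8, -13/16, -25/32, -799/1024 } R={ -399/512, -199/256, -99/128, -49/64, -3/4, -1/2, 0 } => -1597/2048
step 13: add BLUE to get RBRRBBBRRRRBB; options L={ -1, -7/8, -13/16, -25/32, -799/1024, -1597/2048 } R={ -399/512, -199/256, -99/128, -49/64, -3/4, -1/2, 0 } => -3193/4096
step 14: add BLUE to get RBRRBBBRRRRBBB; options L={ -1, -7/8, -13/16, -25/32, -799/1024, -1597/2048, -3193/4096 } R={ -399/512, -199/256, -99/128, -49/64, -3/4, -1/2, 0 } => -6385/8192

-6385/8192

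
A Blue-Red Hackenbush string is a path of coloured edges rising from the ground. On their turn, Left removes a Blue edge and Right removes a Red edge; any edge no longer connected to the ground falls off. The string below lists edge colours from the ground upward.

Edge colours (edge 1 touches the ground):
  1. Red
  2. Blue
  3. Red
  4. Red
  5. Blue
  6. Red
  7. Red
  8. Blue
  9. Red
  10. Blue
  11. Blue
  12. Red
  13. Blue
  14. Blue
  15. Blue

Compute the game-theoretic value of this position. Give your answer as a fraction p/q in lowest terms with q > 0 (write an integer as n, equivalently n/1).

-13969/16384

Recurse on prefixes of the 15-edge string Red Blue Red Red Blue Red Red Blue Red Blue Blue Red Blue Blue Blue:
1 of 15 · R · max L −∞ · min R 0 => -1
2 of 15 · RB · max L -1 · min R 0 => -1/2
3 of 15 · RBR · max L -1 · min R -1/2 => -3/4
4 of 15 · RBRR · max L -1 · min R -3/4 => -7/8
5 of 15 · RBRRB · max L -7/8 · min R -3/4 => -13/16
6 of 15 · RBRRBR · max L -7/8 · min R -13/16 => -27/32
7 of 15 · RBRRBRR · max L -7/8 · min R -27/32 => -55/64
8 of 15 · RBRRBRRB · max L -55/64 · min R -27/32 => -109/128
9 of 15 · RBRRBRRBR · max L -55/64 · min R -109/128 => -219/256
10 of 15 · RBRRBRRBRB · max L -219/256 · min R -109/128 => -437/512
11 of 15 · RBRRBRRBRBB · max L -437/512 · min R -109/128 => -873/1024
12 of 15 · RBRRBRRBRBBR · max L -437/512 · min R -873/1024 => -1747/2048
13 of 15 · RBRRBRRBRBBRB · max L -1747/2048 · min R -873/1024 => -3493/4096
14 of 15 · RBRRBRRBRBBRBB · max L -3493/4096 · min R -873/1024 => -6985/8192
15 of 15 · RBRRBRRBRBBRBBB · max L -6985/8192 · min R -873/1024 => -13969/16384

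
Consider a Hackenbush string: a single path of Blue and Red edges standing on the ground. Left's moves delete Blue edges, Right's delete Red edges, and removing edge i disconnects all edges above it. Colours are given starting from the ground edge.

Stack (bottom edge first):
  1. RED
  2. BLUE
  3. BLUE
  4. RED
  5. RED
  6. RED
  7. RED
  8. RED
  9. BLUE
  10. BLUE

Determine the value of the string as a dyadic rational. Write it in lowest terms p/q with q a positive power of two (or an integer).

-249/512

value(R) = { · | 0 } => -1
value(RB) = { -1 | 0 } => -1/2
value(RBB) = { -1, -1/2 | 0 } => -1/4
value(RBBR) = { -1, -1/2 | -1/4, 0 } => -3/8
value(RBBRR) = { -1, -1/2 | -3/8, -1/4, 0 } => -7/16
value(RBBRRR) = { -1, -1/2 | -7/16, -3/8, -1/4, 0 } => -15/32
value(RBBRRRR) = { -1, -1/2 | -15/32, -7/16, -3/8, -1/4, 0 } => -31/64
value(RBBRRRRR) = { -1, -1/2 | -31/64, -15/32, -7/16, -3/8, -1/4, 0 } => -63/128
value(RBBRRRRRB) = { -1, -1/2, -63/128 | -31/64, -15/32, -7/16, -3/8, -1/4, 0 } => -125/256
value(RBBRRRRRBB) = { -1, -1/2, -63/128, -125/256 | -31/64, -15/32, -7/16, -3/8, -1/4, 0 } => -249/512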